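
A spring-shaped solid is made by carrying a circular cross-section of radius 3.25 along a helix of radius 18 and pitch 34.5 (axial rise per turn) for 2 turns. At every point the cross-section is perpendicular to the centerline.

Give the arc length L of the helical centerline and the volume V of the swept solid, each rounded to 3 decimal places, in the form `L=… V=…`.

2πR = 2π·18 = 113.097336
per-turn = √(113.097336² + 34.5²) = √(12791.0073 + 1190.25) = √13981.2573 = 118.242367
L = 2 × 118.242367 = 236.484734
V = π·3.25² × L = 33.183072 × 236.484734 = 7847.290037

L=236.485 V=7847.290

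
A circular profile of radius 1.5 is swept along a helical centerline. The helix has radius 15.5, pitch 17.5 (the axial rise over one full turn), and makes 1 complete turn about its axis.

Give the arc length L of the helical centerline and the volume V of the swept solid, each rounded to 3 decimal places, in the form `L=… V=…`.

L=98.949 V=699.431

2πR = 2π·15.5 = 97.389372
per-turn = √(97.389372² + 17.5²) = √(9484.6898 + 306.25) = √9790.9398 = 98.949178
L = 1 × 98.949178 = 98.949178
V = π·1.5² × L = 7.068583 × 98.949178 = 699.430524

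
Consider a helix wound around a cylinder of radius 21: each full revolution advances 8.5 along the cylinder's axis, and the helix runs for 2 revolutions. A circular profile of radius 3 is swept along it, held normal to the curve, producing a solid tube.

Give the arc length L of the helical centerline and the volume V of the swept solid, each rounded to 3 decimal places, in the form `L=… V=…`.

2πR = 2π·21 = 131.946891
per-turn = √(131.946891² + 8.5²) = √(17409.9822 + 72.25) = √17482.2322 = 132.220392
L = 2 × 132.220392 = 264.440785
V = π·3² × L = 28.274334 × 264.440785 = 7476.887041

L=264.441 V=7476.887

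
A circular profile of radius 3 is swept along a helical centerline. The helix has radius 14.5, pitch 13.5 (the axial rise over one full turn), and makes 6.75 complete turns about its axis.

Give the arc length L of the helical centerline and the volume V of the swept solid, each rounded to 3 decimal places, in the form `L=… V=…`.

L=621.681 V=17577.630

2πR = 2π·14.5 = 91.106187
per-turn = √(91.106187² + 13.5²) = √(8300.3373 + 182.25) = √8482.5873 = 92.100963
L = 6.75 × 92.100963 = 621.681497
V = π·3² × L = 28.274334 × 621.681497 = 17577.630219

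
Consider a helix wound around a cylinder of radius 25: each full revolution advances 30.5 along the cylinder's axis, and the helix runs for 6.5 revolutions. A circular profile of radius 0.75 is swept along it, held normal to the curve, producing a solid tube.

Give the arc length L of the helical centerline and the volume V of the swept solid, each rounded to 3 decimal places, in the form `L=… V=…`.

2πR = 2π·25 = 157.079633
per-turn = √(157.079633² + 30.5²) = √(24674.0110 + 930.25) = √25604.2610 = 160.013315
L = 6.5 × 160.013315 = 1040.086548
V = π·0.75² × L = 1.767146 × 1040.086548 = 1837.984645

L=1040.087 V=1837.985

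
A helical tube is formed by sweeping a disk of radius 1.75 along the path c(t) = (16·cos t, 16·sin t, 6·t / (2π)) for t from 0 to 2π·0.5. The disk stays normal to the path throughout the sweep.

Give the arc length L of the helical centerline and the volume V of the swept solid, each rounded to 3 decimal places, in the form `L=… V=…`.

2πR = 2π·16 = 100.530965
per-turn = √(100.530965² + 6²) = √(10106.4749 + 36) = √10142.4749 = 100.709855
L = 0.5 × 100.709855 = 50.354928
V = π·1.75² × L = 9.621128 × 50.354928 = 484.471178

L=50.355 V=484.471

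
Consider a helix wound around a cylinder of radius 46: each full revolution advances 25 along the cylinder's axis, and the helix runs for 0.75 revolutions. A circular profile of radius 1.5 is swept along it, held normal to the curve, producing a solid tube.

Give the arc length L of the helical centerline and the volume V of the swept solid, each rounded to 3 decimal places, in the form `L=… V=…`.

L=217.579 V=1537.977

2πR = 2π·46 = 289.026524
per-turn = √(289.026524² + 25²) = √(83536.3317 + 625) = √84161.3317 = 290.105725
L = 0.75 × 290.105725 = 217.579294
V = π·1.5² × L = 7.068583 × 217.579294 = 1537.977399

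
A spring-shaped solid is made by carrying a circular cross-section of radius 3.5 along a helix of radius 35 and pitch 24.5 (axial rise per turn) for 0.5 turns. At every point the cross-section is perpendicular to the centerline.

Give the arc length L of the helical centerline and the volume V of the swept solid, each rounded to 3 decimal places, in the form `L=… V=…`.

2πR = 2π·35 = 219.911486
per-turn = √(219.911486² + 24.5²) = √(48361.0616 + 600.25) = √48961.3116 = 221.272031
L = 0.5 × 221.272031 = 110.636015
V = π·3.5² × L = 38.484510 × 110.636015 = 4257.772840

L=110.636 V=4257.773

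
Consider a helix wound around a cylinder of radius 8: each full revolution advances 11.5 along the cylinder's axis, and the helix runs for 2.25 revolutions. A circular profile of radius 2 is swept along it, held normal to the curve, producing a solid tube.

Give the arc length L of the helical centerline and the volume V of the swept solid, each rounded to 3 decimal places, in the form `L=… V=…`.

2πR = 2π·8 = 50.265482
per-turn = √(50.265482² + 11.5²) = √(2526.6187 + 132.25) = √2658.8687 = 51.564219
L = 2.25 × 51.564219 = 116.019494
V = π·2² × L = 12.566371 × 116.019494 = 1457.943957

L=116.019 V=1457.944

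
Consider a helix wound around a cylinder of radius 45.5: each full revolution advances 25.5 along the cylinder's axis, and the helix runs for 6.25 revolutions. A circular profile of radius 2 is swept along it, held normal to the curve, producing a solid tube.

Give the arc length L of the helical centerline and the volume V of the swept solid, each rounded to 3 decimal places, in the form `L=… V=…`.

L=1793.875 V=22542.493

2πR = 2π·45.5 = 285.884931
per-turn = √(285.884931² + 25.5²) = √(81730.1940 + 650.25) = √82380.4440 = 287.019937
L = 6.25 × 287.019937 = 1793.874604
V = π·2² × L = 12.566371 × 1793.874604 = 22542.493112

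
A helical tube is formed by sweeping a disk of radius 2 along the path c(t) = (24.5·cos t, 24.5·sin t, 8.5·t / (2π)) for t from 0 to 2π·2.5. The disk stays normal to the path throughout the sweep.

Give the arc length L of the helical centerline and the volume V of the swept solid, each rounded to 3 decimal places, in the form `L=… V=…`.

2πR = 2π·24.5 = 153.938040
per-turn = √(153.938040² + 8.5²) = √(23696.9202 + 72.25) = √23769.1702 = 154.172534
L = 2.5 × 154.172534 = 385.431334
V = π·2² × L = 12.566371 × 385.431334 = 4843.472995

L=385.431 V=4843.473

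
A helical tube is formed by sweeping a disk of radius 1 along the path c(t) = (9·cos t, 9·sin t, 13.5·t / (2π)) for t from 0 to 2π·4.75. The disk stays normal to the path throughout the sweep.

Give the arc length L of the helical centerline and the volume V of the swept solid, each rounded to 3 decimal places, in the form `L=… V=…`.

L=276.154 V=867.565

2πR = 2π·9 = 56.548668
per-turn = √(56.548668² + 13.5²) = √(3197.7518 + 182.25) = √3380.0018 = 58.137783
L = 4.75 × 58.137783 = 276.154470
V = π·1² × L = 3.141593 × 276.154470 = 867.564854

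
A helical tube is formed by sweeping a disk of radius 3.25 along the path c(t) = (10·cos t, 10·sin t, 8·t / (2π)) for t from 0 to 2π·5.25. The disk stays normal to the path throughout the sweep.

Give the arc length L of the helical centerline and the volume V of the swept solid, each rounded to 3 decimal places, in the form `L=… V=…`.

2πR = 2π·10 = 62.831853
per-turn = √(62.831853² + 8²) = √(3947.8418 + 64) = √4011.8418 = 63.339101
L = 5.25 × 63.339101 = 332.530282
V = π·3.25² × L = 33.183072 × 332.530282 = 11034.376428

L=332.530 V=11034.376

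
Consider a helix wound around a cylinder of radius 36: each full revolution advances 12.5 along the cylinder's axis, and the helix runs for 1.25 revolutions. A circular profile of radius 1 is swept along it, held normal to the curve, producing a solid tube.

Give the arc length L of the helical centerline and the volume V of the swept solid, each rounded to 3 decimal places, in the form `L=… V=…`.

2πR = 2π·36 = 226.194671
per-turn = √(226.194671² + 12.5²) = √(51164.0292 + 156.25) = √51320.2792 = 226.539796
L = 1.25 × 226.539796 = 283.174745
V = π·1² × L = 3.141593 × 283.174745 = 889.619699

L=283.175 V=889.620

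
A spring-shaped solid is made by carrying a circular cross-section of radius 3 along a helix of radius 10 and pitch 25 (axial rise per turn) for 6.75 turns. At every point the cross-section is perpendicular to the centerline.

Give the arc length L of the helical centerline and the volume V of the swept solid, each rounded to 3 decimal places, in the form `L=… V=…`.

2πR = 2π·10 = 62.831853
per-turn = √(62.831853² + 25²) = √(3947.8418 + 625) = √4572.8418 = 67.622790
L = 6.75 × 67.622790 = 456.453834
V = π·3² × L = 28.274334 × 456.453834 = 12905.928109

L=456.454 V=12905.928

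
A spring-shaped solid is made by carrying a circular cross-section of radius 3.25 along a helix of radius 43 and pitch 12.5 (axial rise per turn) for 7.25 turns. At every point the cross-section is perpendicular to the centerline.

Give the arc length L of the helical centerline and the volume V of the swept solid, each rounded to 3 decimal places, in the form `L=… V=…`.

2πR = 2π·43 = 270.176968
per-turn = √(270.176968² + 12.5²) = √(72995.5942 + 156.25) = √73151.8442 = 270.465976
L = 7.25 × 270.465976 = 1960.878326
V = π·3.25² × L = 33.183072 × 1960.878326 = 65067.967456

L=1960.878 V=65067.967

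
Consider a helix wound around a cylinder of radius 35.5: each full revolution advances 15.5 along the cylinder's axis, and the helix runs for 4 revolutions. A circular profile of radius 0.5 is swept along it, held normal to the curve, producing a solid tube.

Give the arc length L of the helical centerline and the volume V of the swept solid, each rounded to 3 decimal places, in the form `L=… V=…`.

2πR = 2π·35.5 = 223.053078
per-turn = √(223.053078² + 15.5²) = √(49752.6758 + 240.25) = √49992.9258 = 223.590979
L = 4 × 223.590979 = 894.363915
V = π·0.5² × L = 0.785398 × 894.363915 = 702.431776

L=894.364 V=702.432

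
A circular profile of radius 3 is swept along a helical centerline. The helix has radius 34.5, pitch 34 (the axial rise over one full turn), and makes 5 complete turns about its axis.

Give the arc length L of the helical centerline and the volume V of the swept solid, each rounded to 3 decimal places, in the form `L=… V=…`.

L=1097.101 V=31019.788

2πR = 2π·34.5 = 216.769893
per-turn = √(216.769893² + 34²) = √(46989.1866 + 1156) = √48145.1866 = 219.420114
L = 5 × 219.420114 = 1097.100571
V = π·3² × L = 28.274334 × 1097.100571 = 31019.787859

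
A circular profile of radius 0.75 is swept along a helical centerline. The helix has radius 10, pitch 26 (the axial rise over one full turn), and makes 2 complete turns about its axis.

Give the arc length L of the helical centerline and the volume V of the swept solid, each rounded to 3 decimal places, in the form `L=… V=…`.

L=135.998 V=240.328

2πR = 2π·10 = 62.831853
per-turn = √(62.831853² + 26²) = √(3947.8418 + 676) = √4623.8418 = 67.998836
L = 2 × 67.998836 = 135.997673
V = π·0.75² × L = 1.767146 × 135.997673 = 240.327726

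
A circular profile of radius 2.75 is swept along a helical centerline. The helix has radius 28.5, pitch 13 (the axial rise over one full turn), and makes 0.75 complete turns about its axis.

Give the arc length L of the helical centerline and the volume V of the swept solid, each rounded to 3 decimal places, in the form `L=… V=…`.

L=134.657 V=3199.210

2πR = 2π·28.5 = 179.070781
per-turn = √(179.070781² + 13²) = √(32066.3447 + 169) = √32235.3447 = 179.542042
L = 0.75 × 179.542042 = 134.656531
V = π·2.75² × L = 23.758294 × 134.656531 = 3199.209517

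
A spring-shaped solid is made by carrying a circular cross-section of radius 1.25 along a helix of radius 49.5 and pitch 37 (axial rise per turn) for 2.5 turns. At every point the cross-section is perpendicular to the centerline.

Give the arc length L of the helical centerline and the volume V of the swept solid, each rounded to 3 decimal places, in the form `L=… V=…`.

L=783.027 V=3843.675

2πR = 2π·49.5 = 311.017673
per-turn = √(311.017673² + 37²) = √(96731.9927 + 1369) = √98100.9927 = 313.210780
L = 2.5 × 313.210780 = 783.026950
V = π·1.25² × L = 4.908739 × 783.026950 = 3843.674553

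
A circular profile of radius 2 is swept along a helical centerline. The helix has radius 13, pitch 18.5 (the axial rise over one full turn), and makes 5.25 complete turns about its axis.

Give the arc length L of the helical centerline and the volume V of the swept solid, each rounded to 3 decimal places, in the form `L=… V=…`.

2πR = 2π·13 = 81.681409
per-turn = √(81.681409² + 18.5²) = √(6671.8526 + 342.25) = √7014.1026 = 83.750239
L = 5.25 × 83.750239 = 439.688756
V = π·2² × L = 12.566371 × 439.688756 = 5525.291864

L=439.689 V=5525.292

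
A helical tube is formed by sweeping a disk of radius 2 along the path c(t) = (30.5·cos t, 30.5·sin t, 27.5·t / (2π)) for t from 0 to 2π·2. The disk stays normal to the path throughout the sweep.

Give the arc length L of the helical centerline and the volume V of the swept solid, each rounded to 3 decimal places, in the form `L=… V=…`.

2πR = 2π·30.5 = 191.637152
per-turn = √(191.637152² + 27.5²) = √(36724.7980 + 756.25) = √37481.0480 = 193.600227
L = 2 × 193.600227 = 387.200454
V = π·2² × L = 12.566371 × 387.200454 = 4865.704412

L=387.200 V=4865.704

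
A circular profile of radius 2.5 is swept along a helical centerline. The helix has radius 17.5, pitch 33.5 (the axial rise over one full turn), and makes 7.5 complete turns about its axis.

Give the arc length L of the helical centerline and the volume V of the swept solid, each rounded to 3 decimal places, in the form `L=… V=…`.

2πR = 2π·17.5 = 109.955743
per-turn = √(109.955743² + 33.5²) = √(12090.2654 + 1122.25) = √13212.5154 = 114.945706
L = 7.5 × 114.945706 = 862.092797
V = π·2.5² × L = 19.634954 × 862.092797 = 16927.152487

L=862.093 V=16927.152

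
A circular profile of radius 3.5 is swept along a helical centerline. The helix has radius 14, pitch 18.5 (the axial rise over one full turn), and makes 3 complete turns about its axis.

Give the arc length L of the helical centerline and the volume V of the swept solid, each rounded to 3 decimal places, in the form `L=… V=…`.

L=269.667 V=10377.994

2πR = 2π·14 = 87.964594
per-turn = √(87.964594² + 18.5²) = √(7737.7699 + 342.25) = √8080.0199 = 89.888931
L = 3 × 89.888931 = 269.666792
V = π·3.5² × L = 38.484510 × 269.666792 = 10377.994351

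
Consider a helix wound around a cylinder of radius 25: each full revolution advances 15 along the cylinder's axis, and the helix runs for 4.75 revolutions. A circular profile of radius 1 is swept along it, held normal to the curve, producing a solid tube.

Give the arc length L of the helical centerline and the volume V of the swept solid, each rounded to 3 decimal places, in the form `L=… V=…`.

2πR = 2π·25 = 157.079633
per-turn = √(157.079633² + 15²) = √(24674.0110 + 225) = √24899.0110 = 157.794205
L = 4.75 × 157.794205 = 749.522472
V = π·1² × L = 3.141593 × 749.522472 = 2354.694291

L=749.522 V=2354.694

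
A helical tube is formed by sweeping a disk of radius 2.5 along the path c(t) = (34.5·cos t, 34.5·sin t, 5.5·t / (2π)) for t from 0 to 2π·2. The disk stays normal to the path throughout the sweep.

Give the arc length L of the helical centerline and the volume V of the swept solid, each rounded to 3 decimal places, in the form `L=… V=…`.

2πR = 2π·34.5 = 216.769893
per-turn = √(216.769893² + 5.5²) = √(46989.1866 + 30.25) = √47019.4366 = 216.839656
L = 2 × 216.839656 = 433.679313
V = π·2.5² × L = 19.634954 × 433.679313 = 8515.273391

L=433.679 V=8515.273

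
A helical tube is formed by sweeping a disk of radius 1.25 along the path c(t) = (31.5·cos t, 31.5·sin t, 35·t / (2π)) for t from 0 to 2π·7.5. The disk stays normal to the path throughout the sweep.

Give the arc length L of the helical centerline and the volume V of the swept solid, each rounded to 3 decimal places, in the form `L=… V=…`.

L=1507.434 V=7399.599

2πR = 2π·31.5 = 197.920337
per-turn = √(197.920337² + 35²) = √(39172.4599 + 1225) = √40397.4599 = 200.991194
L = 7.5 × 200.991194 = 1507.433951
V = π·1.25² × L = 4.908739 × 1507.433951 = 7399.599105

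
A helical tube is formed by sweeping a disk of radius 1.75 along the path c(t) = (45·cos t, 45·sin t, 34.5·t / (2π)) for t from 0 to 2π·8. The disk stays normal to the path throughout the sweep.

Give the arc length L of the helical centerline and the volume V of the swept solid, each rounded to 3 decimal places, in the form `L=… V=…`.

L=2278.723 V=21923.885

2πR = 2π·45 = 282.743339
per-turn = √(282.743339² + 34.5²) = √(79943.7956 + 1190.25) = √81134.0456 = 284.840386
L = 8 × 284.840386 = 2278.723090
V = π·1.75² × L = 9.621128 × 2278.723090 = 21923.885391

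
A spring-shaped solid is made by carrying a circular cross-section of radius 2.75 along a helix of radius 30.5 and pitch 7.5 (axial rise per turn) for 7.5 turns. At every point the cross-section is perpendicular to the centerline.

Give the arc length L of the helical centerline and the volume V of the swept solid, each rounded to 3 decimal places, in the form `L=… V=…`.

2πR = 2π·30.5 = 191.637152
per-turn = √(191.637152² + 7.5²) = √(36724.7980 + 56.25) = √36781.0480 = 191.783857
L = 7.5 × 191.783857 = 1438.378931
V = π·2.75² × L = 23.758294 × 1438.378931 = 34173.430159

L=1438.379 V=34173.430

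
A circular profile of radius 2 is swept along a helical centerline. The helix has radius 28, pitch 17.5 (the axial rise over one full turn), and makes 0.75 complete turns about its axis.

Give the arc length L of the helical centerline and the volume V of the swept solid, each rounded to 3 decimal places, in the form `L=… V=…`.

2πR = 2π·28 = 175.929189
per-turn = √(175.929189² + 17.5²) = √(30951.0794 + 306.25) = √31257.3294 = 176.797425
L = 0.75 × 176.797425 = 132.598069
V = π·2² × L = 12.566371 × 132.598069 = 1666.276472

L=132.598 V=1666.276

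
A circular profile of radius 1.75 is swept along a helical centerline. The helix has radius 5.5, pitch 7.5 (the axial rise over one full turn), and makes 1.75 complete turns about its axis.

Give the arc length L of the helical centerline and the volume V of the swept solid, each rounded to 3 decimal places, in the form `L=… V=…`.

L=61.884 V=595.389

2πR = 2π·5.5 = 34.557519
per-turn = √(34.557519² + 7.5²) = √(1194.2221 + 56.25) = √1250.4721 = 35.362015
L = 1.75 × 35.362015 = 61.883527
V = π·1.75² × L = 9.621128 × 61.883527 = 595.389303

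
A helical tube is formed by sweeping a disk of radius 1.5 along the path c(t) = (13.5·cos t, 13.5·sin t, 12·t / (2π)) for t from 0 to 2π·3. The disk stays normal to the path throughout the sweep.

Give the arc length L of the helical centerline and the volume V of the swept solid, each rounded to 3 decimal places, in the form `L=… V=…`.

L=257.003 V=1816.646

2πR = 2π·13.5 = 84.823002
per-turn = √(84.823002² + 12²) = √(7194.9416 + 144) = √7338.9416 = 85.667623
L = 3 × 85.667623 = 257.002869
V = π·1.5² × L = 7.068583 × 257.002869 = 1816.646229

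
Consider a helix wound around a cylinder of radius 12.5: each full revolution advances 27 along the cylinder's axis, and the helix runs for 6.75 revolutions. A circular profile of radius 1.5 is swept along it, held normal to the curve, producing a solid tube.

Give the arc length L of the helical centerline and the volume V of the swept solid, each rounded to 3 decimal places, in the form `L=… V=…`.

L=560.596 V=3962.617

2πR = 2π·12.5 = 78.539816
per-turn = √(78.539816² + 27²) = √(6168.5028 + 729) = √6897.5028 = 83.051206
L = 6.75 × 83.051206 = 560.595638
V = π·1.5² × L = 7.068583 × 560.595638 = 3962.617059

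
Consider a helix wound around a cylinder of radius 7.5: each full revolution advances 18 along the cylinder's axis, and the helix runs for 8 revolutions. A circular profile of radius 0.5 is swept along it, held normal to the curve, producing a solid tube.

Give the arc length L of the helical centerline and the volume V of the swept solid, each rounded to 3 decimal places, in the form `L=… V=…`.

2πR = 2π·7.5 = 47.123890
per-turn = √(47.123890² + 18²) = √(2220.6610 + 324) = √2544.6610 = 50.444633
L = 8 × 50.444633 = 403.557063
V = π·0.5² × L = 0.785398 × 403.557063 = 316.952976

L=403.557 V=316.953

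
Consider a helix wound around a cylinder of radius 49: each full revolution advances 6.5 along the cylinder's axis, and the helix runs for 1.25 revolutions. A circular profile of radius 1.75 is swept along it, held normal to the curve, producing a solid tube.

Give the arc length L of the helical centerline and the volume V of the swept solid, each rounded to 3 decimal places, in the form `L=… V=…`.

2πR = 2π·49 = 307.876080
per-turn = √(307.876080² + 6.5²) = √(94787.6807 + 42.25) = √94829.9307 = 307.944688
L = 1.25 × 307.944688 = 384.930860
V = π·1.75² × L = 9.621128 × 384.930860 = 3703.468879

L=384.931 V=3703.469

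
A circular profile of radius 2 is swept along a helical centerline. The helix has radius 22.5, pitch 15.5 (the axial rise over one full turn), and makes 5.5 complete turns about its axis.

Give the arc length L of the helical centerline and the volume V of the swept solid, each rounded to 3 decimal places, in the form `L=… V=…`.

L=782.204 V=9829.461

2πR = 2π·22.5 = 141.371669
per-turn = √(141.371669² + 15.5²) = √(19985.9489 + 240.25) = √20226.1989 = 142.218842
L = 5.5 × 142.218842 = 782.203629
V = π·2² × L = 12.566371 × 782.203629 = 9829.460697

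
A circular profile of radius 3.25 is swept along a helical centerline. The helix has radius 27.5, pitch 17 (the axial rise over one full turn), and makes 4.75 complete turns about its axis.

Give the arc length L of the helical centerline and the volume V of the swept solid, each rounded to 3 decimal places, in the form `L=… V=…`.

L=824.704 V=27366.208

2πR = 2π·27.5 = 172.787596
per-turn = √(172.787596² + 17²) = √(29855.5533 + 289) = √30144.5533 = 173.621869
L = 4.75 × 173.621869 = 824.703877
V = π·3.25² × L = 33.183072 × 824.703877 = 27366.208450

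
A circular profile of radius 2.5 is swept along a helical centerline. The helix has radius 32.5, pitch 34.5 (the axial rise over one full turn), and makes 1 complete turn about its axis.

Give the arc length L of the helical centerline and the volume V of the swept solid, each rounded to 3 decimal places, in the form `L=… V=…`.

L=207.097 V=4066.348

2πR = 2π·32.5 = 204.203522
per-turn = √(204.203522² + 34.5²) = √(41699.0786 + 1190.25) = √42889.3286 = 207.097389
L = 1 × 207.097389 = 207.097389
V = π·2.5² × L = 19.634954 × 207.097389 = 4066.347727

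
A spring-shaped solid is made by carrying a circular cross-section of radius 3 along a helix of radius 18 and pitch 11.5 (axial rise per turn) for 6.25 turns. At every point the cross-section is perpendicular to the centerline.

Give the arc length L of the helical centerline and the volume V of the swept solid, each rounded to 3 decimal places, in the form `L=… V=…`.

L=710.503 V=20089.004

2πR = 2π·18 = 113.097336
per-turn = √(113.097336² + 11.5²) = √(12791.0073 + 132.25) = √12923.2573 = 113.680505
L = 6.25 × 113.680505 = 710.503159
V = π·3² × L = 28.274334 × 710.503159 = 20089.003532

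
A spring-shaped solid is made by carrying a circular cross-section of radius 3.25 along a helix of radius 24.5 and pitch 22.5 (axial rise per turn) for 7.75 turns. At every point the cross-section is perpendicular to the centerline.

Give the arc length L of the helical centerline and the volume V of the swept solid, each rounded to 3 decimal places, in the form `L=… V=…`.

2πR = 2π·24.5 = 153.938040
per-turn = √(153.938040² + 22.5²) = √(23696.9202 + 506.25) = √24203.1702 = 155.573681
L = 7.75 × 155.573681 = 1205.696026
V = π·3.25² × L = 33.183072 × 1205.696026 = 40008.698542

L=1205.696 V=40008.699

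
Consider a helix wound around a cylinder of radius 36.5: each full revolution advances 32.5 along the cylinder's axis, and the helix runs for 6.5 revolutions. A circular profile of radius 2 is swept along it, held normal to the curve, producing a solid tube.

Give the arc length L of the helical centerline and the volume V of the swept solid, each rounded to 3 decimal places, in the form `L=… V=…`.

L=1505.580 V=18919.673

2πR = 2π·36.5 = 229.336264
per-turn = √(229.336264² + 32.5²) = √(52595.1219 + 1056.25) = √53651.3719 = 231.627658
L = 6.5 × 231.627658 = 1505.579776
V = π·2² × L = 12.566371 × 1505.579776 = 18919.673450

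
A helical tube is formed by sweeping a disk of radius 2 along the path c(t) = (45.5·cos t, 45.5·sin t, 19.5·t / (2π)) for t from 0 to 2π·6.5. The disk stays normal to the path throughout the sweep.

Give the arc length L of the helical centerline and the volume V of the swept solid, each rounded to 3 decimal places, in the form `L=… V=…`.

L=1862.570 V=23405.742

2πR = 2π·45.5 = 285.884931
per-turn = √(285.884931² + 19.5²) = √(81730.1940 + 380.25) = √82110.4440 = 286.549200
L = 6.5 × 286.549200 = 1862.569800
V = π·2² × L = 12.566371 × 1862.569800 = 23405.742405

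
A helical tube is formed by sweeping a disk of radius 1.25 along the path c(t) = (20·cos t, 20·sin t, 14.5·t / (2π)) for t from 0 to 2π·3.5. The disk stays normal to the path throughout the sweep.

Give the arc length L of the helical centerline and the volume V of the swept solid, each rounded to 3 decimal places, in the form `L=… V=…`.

2πR = 2π·20 = 125.663706
per-turn = √(125.663706² + 14.5²) = √(15791.3670 + 210.25) = √16001.6170 = 126.497498
L = 3.5 × 126.497498 = 442.741244
V = π·1.25² × L = 4.908739 × 442.741244 = 2173.300997

L=442.741 V=2173.301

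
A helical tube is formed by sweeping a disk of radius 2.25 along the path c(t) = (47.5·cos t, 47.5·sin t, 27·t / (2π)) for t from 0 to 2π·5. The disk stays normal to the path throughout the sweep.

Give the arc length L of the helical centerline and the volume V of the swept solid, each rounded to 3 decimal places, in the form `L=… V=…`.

2πR = 2π·47.5 = 298.451302
per-turn = √(298.451302² + 27²) = √(89073.1797 + 729) = √89802.1797 = 299.670118
L = 5 × 299.670118 = 1498.350591
V = π·2.25² × L = 15.904313 × 1498.350591 = 23830.236494

L=1498.351 V=23830.236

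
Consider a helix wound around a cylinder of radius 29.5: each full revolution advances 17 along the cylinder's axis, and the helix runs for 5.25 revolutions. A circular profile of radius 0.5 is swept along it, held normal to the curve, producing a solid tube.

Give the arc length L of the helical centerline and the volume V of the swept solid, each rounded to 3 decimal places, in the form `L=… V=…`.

L=977.193 V=767.485

2πR = 2π·29.5 = 185.353967
per-turn = √(185.353967² + 17²) = √(34356.0929 + 289) = √34645.0929 = 186.131923
L = 5.25 × 186.131923 = 977.192598
V = π·0.5² × L = 0.785398 × 977.192598 = 767.485272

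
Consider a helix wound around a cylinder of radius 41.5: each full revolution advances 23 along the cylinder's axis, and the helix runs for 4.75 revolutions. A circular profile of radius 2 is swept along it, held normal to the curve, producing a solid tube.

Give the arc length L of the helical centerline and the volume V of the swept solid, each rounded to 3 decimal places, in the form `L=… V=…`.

2πR = 2π·41.5 = 260.752190
per-turn = √(260.752190² + 23²) = √(67991.7047 + 529) = √68520.7047 = 261.764598
L = 4.75 × 261.764598 = 1243.381840
V = π·2² × L = 12.566371 × 1243.381840 = 15624.797018

L=1243.382 V=15624.797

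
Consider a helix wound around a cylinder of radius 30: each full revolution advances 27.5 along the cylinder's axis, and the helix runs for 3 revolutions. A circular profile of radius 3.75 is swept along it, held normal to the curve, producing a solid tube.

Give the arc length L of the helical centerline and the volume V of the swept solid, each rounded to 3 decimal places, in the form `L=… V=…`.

L=571.473 V=25246.905

2πR = 2π·30 = 188.495559
per-turn = √(188.495559² + 27.5²) = √(35530.5758 + 756.25) = √36286.8258 = 190.491013
L = 3 × 190.491013 = 571.473038
V = π·3.75² × L = 44.178647 × 571.473038 = 25246.905417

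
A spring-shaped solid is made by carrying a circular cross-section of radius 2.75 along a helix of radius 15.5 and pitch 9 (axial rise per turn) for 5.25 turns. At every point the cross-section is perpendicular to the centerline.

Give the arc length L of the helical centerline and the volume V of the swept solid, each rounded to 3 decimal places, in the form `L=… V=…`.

L=513.473 V=12199.238

2πR = 2π·15.5 = 97.389372
per-turn = √(97.389372² + 9²) = √(9484.6898 + 81) = √9565.6898 = 97.804345
L = 5.25 × 97.804345 = 513.472809
V = π·2.75² × L = 23.758294 × 513.472809 = 12199.238192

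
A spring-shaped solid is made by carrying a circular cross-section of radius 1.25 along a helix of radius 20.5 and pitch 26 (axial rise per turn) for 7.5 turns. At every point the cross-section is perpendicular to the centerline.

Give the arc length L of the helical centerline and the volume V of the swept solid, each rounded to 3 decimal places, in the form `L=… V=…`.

2πR = 2π·20.5 = 128.805299
per-turn = √(128.805299² + 26²) = √(16590.8050 + 676) = √17266.8050 = 131.403215
L = 7.5 × 131.403215 = 985.524115
V = π·1.25² × L = 4.908739 × 985.524115 = 4837.680187

L=985.524 V=4837.680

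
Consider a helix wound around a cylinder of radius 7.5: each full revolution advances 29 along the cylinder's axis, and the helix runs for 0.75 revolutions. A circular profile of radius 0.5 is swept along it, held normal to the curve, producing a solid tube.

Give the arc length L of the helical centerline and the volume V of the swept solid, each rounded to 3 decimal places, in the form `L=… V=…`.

2πR = 2π·7.5 = 47.123890
per-turn = √(47.123890² + 29²) = √(2220.6610 + 841) = √3061.6610 = 55.332278
L = 0.75 × 55.332278 = 41.499209
V = π·0.5² × L = 0.785398 × 41.499209 = 32.593402

L=41.499 V=32.593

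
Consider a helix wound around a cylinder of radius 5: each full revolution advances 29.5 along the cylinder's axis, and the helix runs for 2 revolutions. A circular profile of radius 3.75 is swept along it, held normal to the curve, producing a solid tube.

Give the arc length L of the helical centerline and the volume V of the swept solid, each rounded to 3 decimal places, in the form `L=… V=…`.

L=86.191 V=3807.790

2πR = 2π·5 = 31.415927
per-turn = √(31.415927² + 29.5²) = √(986.9604 + 870.25) = √1857.2104 = 43.095364
L = 2 × 43.095364 = 86.190729
V = π·3.75² × L = 44.178647 × 86.190729 = 3807.789763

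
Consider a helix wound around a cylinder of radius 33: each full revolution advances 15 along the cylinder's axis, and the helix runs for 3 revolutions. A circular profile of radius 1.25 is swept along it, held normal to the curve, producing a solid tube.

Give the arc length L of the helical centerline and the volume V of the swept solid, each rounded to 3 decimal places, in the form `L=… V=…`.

L=623.661 V=3061.388

2πR = 2π·33 = 207.345115
per-turn = √(207.345115² + 15²) = √(42991.9968 + 225) = √43216.9968 = 207.886981
L = 3 × 207.886981 = 623.660942
V = π·1.25² × L = 4.908739 × 623.660942 = 3061.388492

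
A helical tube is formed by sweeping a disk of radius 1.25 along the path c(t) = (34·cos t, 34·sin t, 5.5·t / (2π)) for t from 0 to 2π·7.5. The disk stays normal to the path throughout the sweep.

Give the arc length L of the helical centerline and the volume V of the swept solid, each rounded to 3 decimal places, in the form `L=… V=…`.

L=1602.743 V=7867.447

2πR = 2π·34 = 213.628300
per-turn = √(213.628300² + 5.5²) = √(45637.0508 + 30.25) = √45667.3008 = 213.699089
L = 7.5 × 213.699089 = 1602.743169
V = π·1.25² × L = 4.908739 × 1602.743169 = 7867.447136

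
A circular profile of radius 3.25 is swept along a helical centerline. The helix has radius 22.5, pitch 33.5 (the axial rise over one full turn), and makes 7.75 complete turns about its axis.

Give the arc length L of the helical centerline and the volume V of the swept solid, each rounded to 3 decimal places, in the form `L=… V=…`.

2πR = 2π·22.5 = 141.371669
per-turn = √(141.371669² + 33.5²) = √(19985.9489 + 1122.25) = √21108.1989 = 145.286610
L = 7.75 × 145.286610 = 1125.971224
V = π·3.25² × L = 33.183072 × 1125.971224 = 37363.184649

L=1125.971 V=37363.185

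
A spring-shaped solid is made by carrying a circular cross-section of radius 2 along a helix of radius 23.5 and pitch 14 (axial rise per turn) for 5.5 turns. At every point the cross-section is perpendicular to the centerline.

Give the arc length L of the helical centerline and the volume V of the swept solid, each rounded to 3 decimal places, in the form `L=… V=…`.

L=815.744 V=10250.941

2πR = 2π·23.5 = 147.654855
per-turn = √(147.654855² + 14²) = √(21801.9561 + 196) = √21997.9561 = 148.317080
L = 5.5 × 148.317080 = 815.743938
V = π·2² × L = 12.566371 × 815.743938 = 10250.940654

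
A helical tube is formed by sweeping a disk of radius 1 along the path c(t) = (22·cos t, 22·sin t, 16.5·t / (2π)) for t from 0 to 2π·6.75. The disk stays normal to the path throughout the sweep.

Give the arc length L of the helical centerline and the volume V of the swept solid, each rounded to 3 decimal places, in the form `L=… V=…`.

2πR = 2π·22 = 138.230077
per-turn = √(138.230077² + 16.5²) = √(19107.5541 + 272.25) = √19379.8041 = 139.211365
L = 6.75 × 139.211365 = 939.676713
V = π·1² × L = 3.141593 × 939.676713 = 2952.081459

L=939.677 V=2952.081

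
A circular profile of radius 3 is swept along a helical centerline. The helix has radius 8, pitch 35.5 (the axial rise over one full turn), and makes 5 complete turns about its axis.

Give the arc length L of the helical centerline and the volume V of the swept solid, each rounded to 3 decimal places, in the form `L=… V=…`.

L=307.688 V=8699.665

2πR = 2π·8 = 50.265482
per-turn = √(50.265482² + 35.5²) = √(2526.6187 + 1260.25) = √3786.8687 = 61.537539
L = 5 × 61.537539 = 307.687696
V = π·3² × L = 28.274334 × 307.687696 = 8699.664643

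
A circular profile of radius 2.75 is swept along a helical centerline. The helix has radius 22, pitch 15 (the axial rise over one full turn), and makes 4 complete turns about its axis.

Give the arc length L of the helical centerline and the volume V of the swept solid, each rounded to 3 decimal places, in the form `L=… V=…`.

2πR = 2π·22 = 138.230077
per-turn = √(138.230077² + 15²) = √(19107.5541 + 225) = √19332.5541 = 139.041555
L = 4 × 139.041555 = 556.166221
V = π·2.75² × L = 23.758294 × 556.166221 = 13213.560849

L=556.166 V=13213.561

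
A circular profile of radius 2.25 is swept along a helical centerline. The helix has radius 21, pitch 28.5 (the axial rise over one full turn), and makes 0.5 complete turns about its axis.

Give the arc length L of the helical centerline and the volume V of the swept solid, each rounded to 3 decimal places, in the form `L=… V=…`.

L=67.495 V=1073.460

2πR = 2π·21 = 131.946891
per-turn = √(131.946891² + 28.5²) = √(17409.9822 + 812.25) = √18222.2322 = 134.989748
L = 0.5 × 134.989748 = 67.494874
V = π·2.25² × L = 15.904313 × 67.494874 = 1073.459592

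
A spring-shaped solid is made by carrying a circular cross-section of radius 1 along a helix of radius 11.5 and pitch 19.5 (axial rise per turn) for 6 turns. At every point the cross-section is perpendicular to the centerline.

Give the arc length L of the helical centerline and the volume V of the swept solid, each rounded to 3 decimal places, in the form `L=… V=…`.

2πR = 2π·11.5 = 72.256631
per-turn = √(72.256631² + 19.5²) = √(5221.0207 + 380.25) = √5601.2707 = 74.841638
L = 6 × 74.841638 = 449.049826
V = π·1² × L = 3.141593 × 449.049826 = 1410.731634

L=449.050 V=1410.732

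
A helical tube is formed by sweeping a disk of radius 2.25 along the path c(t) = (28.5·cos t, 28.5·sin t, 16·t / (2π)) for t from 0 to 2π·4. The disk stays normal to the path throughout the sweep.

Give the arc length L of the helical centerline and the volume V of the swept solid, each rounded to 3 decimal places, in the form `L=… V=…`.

2πR = 2π·28.5 = 179.070781
per-turn = √(179.070781² + 16²) = √(32066.3447 + 256) = √32322.3447 = 179.784161
L = 4 × 179.784161 = 719.136646
V = π·2.25² × L = 15.904313 × 719.136646 = 11437.374165

L=719.137 V=11437.374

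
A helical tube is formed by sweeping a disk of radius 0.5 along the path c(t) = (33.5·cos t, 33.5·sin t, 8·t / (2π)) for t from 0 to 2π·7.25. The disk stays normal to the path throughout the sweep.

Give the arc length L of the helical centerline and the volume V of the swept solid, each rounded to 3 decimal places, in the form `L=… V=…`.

L=1527.130 V=1199.405

2πR = 2π·33.5 = 210.486708
per-turn = √(210.486708² + 8²) = √(44304.6542 + 64) = √44368.6542 = 210.638682
L = 7.25 × 210.638682 = 1527.130441
V = π·0.5² × L = 0.785398 × 1527.130441 = 1199.405444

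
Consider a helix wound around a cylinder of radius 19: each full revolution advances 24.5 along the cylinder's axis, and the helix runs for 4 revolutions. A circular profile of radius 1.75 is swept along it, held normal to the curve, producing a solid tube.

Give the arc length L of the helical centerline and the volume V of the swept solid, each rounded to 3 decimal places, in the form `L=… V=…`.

L=487.474 V=4690.054

2πR = 2π·19 = 119.380521
per-turn = √(119.380521² + 24.5²) = √(14251.7088 + 600.25) = √14851.9588 = 121.868613
L = 4 × 121.868613 = 487.474451
V = π·1.75² × L = 9.621128 × 487.474451 = 4690.053844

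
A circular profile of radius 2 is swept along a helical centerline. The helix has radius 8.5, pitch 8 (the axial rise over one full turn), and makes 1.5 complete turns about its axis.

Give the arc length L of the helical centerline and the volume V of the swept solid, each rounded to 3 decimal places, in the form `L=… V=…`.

2πR = 2π·8.5 = 53.407075
per-turn = √(53.407075² + 8²) = √(2852.3157 + 64) = √2916.3157 = 54.002923
L = 1.5 × 54.002923 = 81.004384
V = π·2² × L = 12.566371 × 81.004384 = 1017.931113

L=81.004 V=1017.931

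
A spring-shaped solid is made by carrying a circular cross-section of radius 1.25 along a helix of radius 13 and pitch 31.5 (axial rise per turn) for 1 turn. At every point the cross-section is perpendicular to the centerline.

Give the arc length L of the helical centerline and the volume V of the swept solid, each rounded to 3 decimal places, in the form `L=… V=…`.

L=87.545 V=429.735

2πR = 2π·13 = 81.681409
per-turn = √(81.681409² + 31.5²) = √(6671.8526 + 992.25) = √7664.1026 = 87.544860
L = 1 × 87.544860 = 87.544860
V = π·1.25² × L = 4.908739 × 87.544860 = 429.734828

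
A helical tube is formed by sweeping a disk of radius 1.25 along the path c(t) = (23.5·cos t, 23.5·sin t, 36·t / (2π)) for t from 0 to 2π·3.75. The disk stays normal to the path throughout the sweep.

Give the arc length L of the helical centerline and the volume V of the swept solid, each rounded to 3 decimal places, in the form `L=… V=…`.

2πR = 2π·23.5 = 147.654855
per-turn = √(147.654855² + 36²) = √(21801.9561 + 1296) = √23097.9561 = 151.980118
L = 3.75 × 151.980118 = 569.925441
V = π·1.25² × L = 4.908739 × 569.925441 = 2797.614965

L=569.925 V=2797.615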